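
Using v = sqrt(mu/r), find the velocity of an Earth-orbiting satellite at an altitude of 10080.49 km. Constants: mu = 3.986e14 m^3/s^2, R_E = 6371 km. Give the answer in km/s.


r = R_E + alt = 6371.0 + 10080.49 = 16451.4900 km = 1.645149e+07 m
v = sqrt(mu/r) = sqrt(3.986e14 / 1.645149e+07) = 4922.2768 m/s = 4.9223 km/s

4.9223 km/s


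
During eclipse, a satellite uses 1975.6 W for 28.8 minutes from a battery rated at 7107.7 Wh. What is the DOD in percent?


E_used = P * t / 60 = 1975.6 * 28.8 / 60 = 948.2880 Wh
DOD = E_used / E_total * 100 = 948.2880 / 7107.7 * 100
DOD = 13.3417 %

13.3417 %


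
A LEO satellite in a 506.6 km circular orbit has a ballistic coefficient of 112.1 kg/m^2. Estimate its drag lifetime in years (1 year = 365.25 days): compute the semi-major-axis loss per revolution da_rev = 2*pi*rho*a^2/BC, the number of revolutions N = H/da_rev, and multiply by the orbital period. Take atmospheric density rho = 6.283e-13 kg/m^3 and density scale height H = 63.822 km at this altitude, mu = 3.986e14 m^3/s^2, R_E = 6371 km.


a = R_E + alt = 6877.6000 km = 6.8776e+06 m
da_rev = 2*pi*rho*a^2/BC = 2*pi*6.283e-13*(6.8776e+06)^2/112.1 = 1.665770 m per revolution
N = H/da_rev = 63822.0000 m / 1.665770 m = 38313.8034 revolutions
P = 2*pi*sqrt(a^3/mu) = 5676.3164 s
lifetime = N*P = 38313.8034 * 5676.3164 = 2.1748127e+08 s = 2517.1443 days
years = 2517.1443 / 365.25 = 6.8916 years

6.8916 years


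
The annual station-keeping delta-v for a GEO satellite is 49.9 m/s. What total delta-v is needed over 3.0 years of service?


dV = rate * years = 49.9 * 3.0
dV = 149.7000 m/s

149.7000 m/s


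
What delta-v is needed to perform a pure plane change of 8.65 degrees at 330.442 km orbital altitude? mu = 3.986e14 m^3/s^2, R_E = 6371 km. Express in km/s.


r = 6701.4420 km = 6.701442e+06 m
V = sqrt(mu/r) = 7712.3107 m/s
di = 8.65 deg = 0.150971 rad
dV = 2*V*sin(di/2) = 2*7712.3107*sin(0.07548549)
dV = 1163.2297 m/s = 1.1632 km/s

1.1632 km/s


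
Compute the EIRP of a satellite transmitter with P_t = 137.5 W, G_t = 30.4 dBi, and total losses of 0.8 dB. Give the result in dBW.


Pt = 137.5 W = 21.3830 dBW
EIRP = Pt_dBW + Gt - losses = 21.3830 + 30.4 - 0.8 = 50.9830 dBW

50.9830 dBW


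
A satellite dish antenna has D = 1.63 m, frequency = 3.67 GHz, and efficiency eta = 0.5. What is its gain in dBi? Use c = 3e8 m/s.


lambda = c/f = 3e8 / 3.67e+09 = 0.08174387 m
G = eta*(pi*D/lambda)^2 = 0.5*(pi*1.63/0.08174387)^2
G = 1962.1607 (linear)
G = 10*log10(1962.1607) = 32.9273 dBi

32.9273 dBi


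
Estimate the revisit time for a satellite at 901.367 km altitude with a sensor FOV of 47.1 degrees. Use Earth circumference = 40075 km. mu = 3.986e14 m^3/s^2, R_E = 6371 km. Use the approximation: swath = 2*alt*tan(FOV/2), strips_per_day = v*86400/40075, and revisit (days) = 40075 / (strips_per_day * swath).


swath = 2*901.367*tan(0.411025) = 785.7224 km
v = sqrt(mu/r) = 7403.3921 m/s = 7.4034 km/s
strips/day = v*86400/40075 = 7.4034*86400/40075 = 15.9614
coverage/day = strips * swath = 15.9614 * 785.7224 = 12541.2286 km
revisit = 40075 / 12541.2286 = 3.1955 days

3.1955 days


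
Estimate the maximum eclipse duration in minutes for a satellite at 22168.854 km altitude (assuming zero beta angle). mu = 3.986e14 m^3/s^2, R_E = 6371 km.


r = 28539.8540 km
T = 799.7193 min
Eclipse fraction = arcsin(R_E/r)/pi = arcsin(6371.0000/28539.8540)/pi
= arcsin(0.2232317)/pi = 0.07166065
Eclipse duration = 0.07166065 * 799.7193 = 57.3084 min

57.3084 minutes


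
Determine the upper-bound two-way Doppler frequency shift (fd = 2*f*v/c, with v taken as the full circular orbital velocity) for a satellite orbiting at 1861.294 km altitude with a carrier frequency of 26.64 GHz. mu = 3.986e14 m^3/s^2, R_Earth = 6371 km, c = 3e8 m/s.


r = 8.232294e+06 m
v = sqrt(mu/r) = 6958.3811 m/s (worst-case radial velocity)
f = 26.64 GHz = 2.664e+10 Hz
fd = 2*f*v/c = 2*2.664e+10*6958.3811/3.0e+08
fd = 1.2358085e+06 Hz

1.2358e+06 Hz


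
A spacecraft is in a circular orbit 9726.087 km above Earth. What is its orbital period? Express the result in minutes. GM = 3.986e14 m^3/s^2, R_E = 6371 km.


r = 16097.0870 km = 1.6097087e+07 m
T = 2*pi*sqrt(r^3/mu) = 2*pi*sqrt(4.1710162e+21 / 3.986e14)
T = 20325.0751 s = 338.7513 min

338.7513 minutes


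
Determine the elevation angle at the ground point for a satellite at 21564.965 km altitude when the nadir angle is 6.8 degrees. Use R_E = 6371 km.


r = R_E + alt = 27935.9650 km
Law of sines in the satellite / Earth-center / ground-point triangle:
  sin(nadir)/R_E = sin(90 + el)/r  =>  cos(el) = (r/R_E)*sin(nadir)
cos(el) = (27935.9650 / 6371.0000) * sin(6.8 deg) = 0.5191852
el = arccos(0.5191852) = 58.7224 deg
(Earth-central angle = 90 - nadir - el = 24.4776 deg)

58.7224 degrees


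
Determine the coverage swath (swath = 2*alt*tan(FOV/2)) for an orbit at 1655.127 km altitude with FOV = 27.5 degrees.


FOV = 27.5 deg = 0.4799655 rad
swath = 2 * alt * tan(FOV/2) = 2 * 1655.127 * tan(0.2399828)
swath = 2 * 1655.127 * 0.2446984
swath = 810.0140 km

810.0140 km


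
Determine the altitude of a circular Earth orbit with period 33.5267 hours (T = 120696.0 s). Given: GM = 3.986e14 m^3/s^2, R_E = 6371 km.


T = 120696.0 s
r = (mu*T^2/(4*pi^2))^(1/3) = (3.986e14 * 120696.0^2 / (4*pi^2))^(1/3)
r = 5.2786286e+07 m = 52786.2857 km
alt = r - R_E = 52786.2857 - 6371 = 46415.2857 km

46415.2857 km


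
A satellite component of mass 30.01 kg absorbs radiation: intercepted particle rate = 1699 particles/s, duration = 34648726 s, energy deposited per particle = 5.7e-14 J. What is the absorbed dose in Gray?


Total energy deposited = rate * time * E_per
  = 1699 * 34648726 * 5.7e-14 = 0.003355487 J
Dose = E_total / mass = 0.003355487 / 30.01
Dose = 1.1181228e-04 Gy

1.1181e-04 Gy


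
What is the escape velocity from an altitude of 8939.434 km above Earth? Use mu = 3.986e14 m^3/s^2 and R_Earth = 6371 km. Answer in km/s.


r = 6371.0 + 8939.434 = 15310.4340 km = 1.5310434e+07 m
v_esc = sqrt(2*mu/r) = sqrt(2*3.986e14 / 1.5310434e+07)
v_esc = 7215.8898 m/s = 7.2159 km/s

7.2159 km/s


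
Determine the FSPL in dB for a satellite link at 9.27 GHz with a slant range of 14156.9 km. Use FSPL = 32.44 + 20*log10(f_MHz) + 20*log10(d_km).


f = 9.27 GHz = 9270.0000 MHz
d = 14156.9 km
FSPL = 32.44 + 20*log10(9270.0000) + 20*log10(14156.9)
FSPL = 32.44 + 79.3416 + 83.0194
FSPL = 194.8010 dB

194.8010 dB


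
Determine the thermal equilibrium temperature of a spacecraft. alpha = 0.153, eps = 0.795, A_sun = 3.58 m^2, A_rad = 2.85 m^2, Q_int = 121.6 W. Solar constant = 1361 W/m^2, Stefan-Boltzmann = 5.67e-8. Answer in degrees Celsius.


Numerator = alpha*S*A_sun + Q_int = 0.153*1361*3.58 + 121.6 = 867.0741 W
Denominator = eps*sigma*A_rad = 0.795*5.67e-8*2.85 = 1.2846802e-07 W/K^4
T^4 = 6.7493381e+09 K^4
T = 286.6258 K = 13.4758 C

13.4758 degrees Celsius


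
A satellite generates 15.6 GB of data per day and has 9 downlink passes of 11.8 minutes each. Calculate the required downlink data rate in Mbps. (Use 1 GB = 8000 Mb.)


total contact time = 9 * 11.8 * 60 = 6372.0000 s
data = 15.6 GB = 124800.0000 Mb
rate = 124800.0000 / 6372.0000 = 19.5857 Mbps

19.5857 Mbps


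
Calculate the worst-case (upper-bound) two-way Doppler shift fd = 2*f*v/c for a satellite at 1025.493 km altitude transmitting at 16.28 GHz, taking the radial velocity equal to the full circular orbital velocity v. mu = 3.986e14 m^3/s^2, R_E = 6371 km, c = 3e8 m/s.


r = 7.396493e+06 m
v = sqrt(mu/r) = 7341.0084 m/s (worst-case radial velocity)
f = 16.28 GHz = 1.628e+10 Hz
fd = 2*f*v/c = 2*1.628e+10*7341.0084/3.0e+08
fd = 796744.1133 Hz

796744.1133 Hz


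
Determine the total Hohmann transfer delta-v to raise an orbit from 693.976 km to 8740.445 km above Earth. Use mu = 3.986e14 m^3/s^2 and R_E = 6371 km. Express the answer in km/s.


r1 = 7064.9760 km = 7.064976e+06 m
r2 = 15111.4450 km = 1.5111445e+07 m
dv1 = sqrt(mu/r1)*(sqrt(2*r2/(r1+r2)) - 1) = 1257.4384 m/s
dv2 = sqrt(mu/r2)*(1 - sqrt(2*r1/(r1+r2))) = 1036.3008 m/s
total dv = |dv1| + |dv2| = 1257.4384 + 1036.3008 = 2293.7392 m/s = 2.2937 km/s

2.2937 km/s


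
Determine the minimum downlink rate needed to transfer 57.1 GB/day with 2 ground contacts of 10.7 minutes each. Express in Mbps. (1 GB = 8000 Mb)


total contact time = 2 * 10.7 * 60 = 1284.0000 s
data = 57.1 GB = 456800.0000 Mb
rate = 456800.0000 / 1284.0000 = 355.7632 Mbps

355.7632 Mbps


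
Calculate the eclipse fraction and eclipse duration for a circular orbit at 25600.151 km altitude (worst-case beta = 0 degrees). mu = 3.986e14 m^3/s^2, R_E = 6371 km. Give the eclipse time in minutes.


r = 31971.1510 km
T = 948.1944 min
Eclipse fraction = arcsin(R_E/r)/pi = arcsin(6371.0000/31971.1510)/pi
= arcsin(0.1992734)/pi = 0.06385818
Eclipse duration = 0.06385818 * 948.1944 = 60.5500 min

60.5500 minutes


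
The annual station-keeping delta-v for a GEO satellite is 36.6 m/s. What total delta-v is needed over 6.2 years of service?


dV = rate * years = 36.6 * 6.2
dV = 226.9200 m/s

226.9200 m/s


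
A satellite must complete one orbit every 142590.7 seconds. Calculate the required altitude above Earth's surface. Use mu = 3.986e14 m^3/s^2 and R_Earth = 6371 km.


T = 142590.7 s
r = (mu*T^2/(4*pi^2))^(1/3) = (3.986e14 * 142590.7^2 / (4*pi^2))^(1/3)
r = 5.8991122e+07 m = 58991.1216 km
alt = r - R_E = 58991.1216 - 6371 = 52620.1216 km

52620.1216 km


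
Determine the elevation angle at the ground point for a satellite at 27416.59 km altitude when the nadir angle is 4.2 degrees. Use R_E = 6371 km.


r = R_E + alt = 33787.5900 km
Law of sines in the satellite / Earth-center / ground-point triangle:
  sin(nadir)/R_E = sin(90 + el)/r  =>  cos(el) = (r/R_E)*sin(nadir)
cos(el) = (33787.5900 / 6371.0000) * sin(4.2 deg) = 0.3884072
el = arccos(0.3884072) = 67.1446 deg
(Earth-central angle = 90 - nadir - el = 18.6554 deg)

67.1446 degrees


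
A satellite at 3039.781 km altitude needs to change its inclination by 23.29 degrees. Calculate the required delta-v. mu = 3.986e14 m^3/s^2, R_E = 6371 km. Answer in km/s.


r = 9410.7810 km = 9.410781e+06 m
V = sqrt(mu/r) = 6508.1239 m/s
di = 23.29 deg = 0.4064872 rad
dV = 2*V*sin(di/2) = 2*6508.1239*sin(0.2032436)
dV = 2627.2934 m/s = 2.6273 km/s

2.6273 km/s


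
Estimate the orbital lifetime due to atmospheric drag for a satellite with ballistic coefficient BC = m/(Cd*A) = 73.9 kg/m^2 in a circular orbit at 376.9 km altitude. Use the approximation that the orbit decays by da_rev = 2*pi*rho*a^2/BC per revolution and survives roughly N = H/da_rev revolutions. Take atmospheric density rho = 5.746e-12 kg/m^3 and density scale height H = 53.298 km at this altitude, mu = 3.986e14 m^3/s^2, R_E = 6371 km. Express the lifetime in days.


a = R_E + alt = 6747.9000 km = 6.7479e+06 m
da_rev = 2*pi*rho*a^2/BC = 2*pi*5.746e-12*(6.7479e+06)^2/73.9 = 22.245303 m per revolution
N = H/da_rev = 53298.0000 m / 22.245303 m = 2395.9215 revolutions
P = 2*pi*sqrt(a^3/mu) = 5516.5071 s
lifetime = N*P = 2395.9215 * 5516.5071 = 1.3217118e+07 s = 152.9759 days

152.9759 days


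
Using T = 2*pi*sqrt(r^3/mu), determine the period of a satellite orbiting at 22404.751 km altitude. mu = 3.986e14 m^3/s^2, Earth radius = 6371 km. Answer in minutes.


r = 28775.7510 km = 2.8775751e+07 m
T = 2*pi*sqrt(r^3/mu) = 2*pi*sqrt(2.3827584e+22 / 3.986e14)
T = 48579.2965 s = 809.6549 min

809.6549 minutes


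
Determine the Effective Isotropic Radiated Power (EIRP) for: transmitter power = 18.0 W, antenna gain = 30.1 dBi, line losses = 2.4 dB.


Pt = 18.0 W = 12.5527 dBW
EIRP = Pt_dBW + Gt - losses = 12.5527 + 30.1 - 2.4 = 40.2527 dBW

40.2527 dBW


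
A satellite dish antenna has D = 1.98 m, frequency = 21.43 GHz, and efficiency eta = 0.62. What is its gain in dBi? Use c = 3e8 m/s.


lambda = c/f = 3e8 / 2.143e+10 = 0.01399907 m
G = eta*(pi*D/lambda)^2 = 0.62*(pi*1.98/0.01399907)^2
G = 122411.9026 (linear)
G = 10*log10(122411.9026) = 50.8782 dBi

50.8782 dBi


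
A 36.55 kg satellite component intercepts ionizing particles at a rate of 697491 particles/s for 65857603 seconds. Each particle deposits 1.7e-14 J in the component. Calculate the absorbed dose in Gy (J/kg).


Total energy deposited = rate * time * E_per
  = 697491 * 65857603 * 1.7e-14 = 0.7808965 J
Dose = E_total / mass = 0.7808965 / 36.55
Dose = 0.02136516 Gy

0.0214 Gy


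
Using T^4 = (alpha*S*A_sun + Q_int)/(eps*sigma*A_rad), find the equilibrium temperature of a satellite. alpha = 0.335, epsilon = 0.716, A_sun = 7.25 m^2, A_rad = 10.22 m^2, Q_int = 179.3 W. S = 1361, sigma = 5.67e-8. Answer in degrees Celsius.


Numerator = alpha*S*A_sun + Q_int = 0.335*1361*7.25 + 179.3 = 3484.8288 W
Denominator = eps*sigma*A_rad = 0.716*5.67e-8*10.22 = 4.1490338e-07 W/K^4
T^4 = 8.3991331e+09 K^4
T = 302.7322 K = 29.5822 C

29.5822 degrees Celsius


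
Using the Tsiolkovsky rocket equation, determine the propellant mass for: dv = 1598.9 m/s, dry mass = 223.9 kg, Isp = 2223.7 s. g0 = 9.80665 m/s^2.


ve = Isp * g0 = 2223.7 * 9.80665 = 21807.047605 m/s
mass ratio = exp(dv/ve) = exp(1598.9/21807.047605) = 1.07607518
m_prop = m_dry * (mr - 1) = 223.9 * (1.07607518 - 1)
m_prop = 17.0332 kg

17.0332 kg


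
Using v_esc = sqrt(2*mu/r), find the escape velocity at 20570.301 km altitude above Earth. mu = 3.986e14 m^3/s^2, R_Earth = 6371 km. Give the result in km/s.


r = 6371.0 + 20570.301 = 26941.3010 km = 2.6941301e+07 m
v_esc = sqrt(2*mu/r) = sqrt(2*3.986e14 / 2.6941301e+07)
v_esc = 5439.6927 m/s = 5.4397 km/s

5.4397 km/s


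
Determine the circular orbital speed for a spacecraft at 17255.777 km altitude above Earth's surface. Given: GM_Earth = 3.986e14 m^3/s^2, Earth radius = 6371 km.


r = R_E + alt = 6371.0 + 17255.777 = 23626.7770 km = 2.3626777e+07 m
v = sqrt(mu/r) = sqrt(3.986e14 / 2.3626777e+07) = 4107.3944 m/s = 4.1074 km/s

4.1074 km/s


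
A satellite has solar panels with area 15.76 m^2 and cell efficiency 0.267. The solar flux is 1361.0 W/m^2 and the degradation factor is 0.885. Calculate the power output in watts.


P = area * eta * S * degradation
P = 15.76 * 0.267 * 1361.0 * 0.885
P = 5068.3765 W

5068.3765 W


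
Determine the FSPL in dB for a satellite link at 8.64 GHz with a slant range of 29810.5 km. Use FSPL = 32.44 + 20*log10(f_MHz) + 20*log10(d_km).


f = 8.64 GHz = 8640.0000 MHz
d = 29810.5 km
FSPL = 32.44 + 20*log10(8640.0000) + 20*log10(29810.5)
FSPL = 32.44 + 78.7303 + 89.4874
FSPL = 200.6577 dB

200.6577 dB


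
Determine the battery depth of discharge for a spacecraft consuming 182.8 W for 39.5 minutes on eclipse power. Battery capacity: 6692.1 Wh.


E_used = P * t / 60 = 182.8 * 39.5 / 60 = 120.3433 Wh
DOD = E_used / E_total * 100 = 120.3433 / 6692.1 * 100
DOD = 1.7983 %

1.7983 %


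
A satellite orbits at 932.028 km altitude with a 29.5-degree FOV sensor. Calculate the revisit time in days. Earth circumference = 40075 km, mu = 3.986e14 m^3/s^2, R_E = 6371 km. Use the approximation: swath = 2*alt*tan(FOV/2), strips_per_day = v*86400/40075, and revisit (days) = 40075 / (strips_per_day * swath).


swath = 2*932.028*tan(0.2574361) = 490.7650 km
v = sqrt(mu/r) = 7387.8346 m/s = 7.3878 km/s
strips/day = v*86400/40075 = 7.3878*86400/40075 = 15.9279
coverage/day = strips * swath = 15.9279 * 490.7650 = 7816.8351 km
revisit = 40075 / 7816.8351 = 5.1268 days

5.1268 days


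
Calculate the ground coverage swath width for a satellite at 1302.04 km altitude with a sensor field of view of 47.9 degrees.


FOV = 47.9 deg = 0.8360127 rad
swath = 2 * alt * tan(FOV/2) = 2 * 1302.04 * tan(0.4180064)
swath = 2 * 1302.04 * 0.4441834
swath = 1156.6892 km

1156.6892 km


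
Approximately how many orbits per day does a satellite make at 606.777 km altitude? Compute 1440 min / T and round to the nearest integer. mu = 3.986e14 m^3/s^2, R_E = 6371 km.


r = 6.977777e+06 m
T = 2*pi*sqrt(r^3/mu) = 5800.7861 s = 96.6798 min
revs/day = 1440 / 96.6798 = 14.8945
Rounded: 15 revolutions per day

15 revolutions per day


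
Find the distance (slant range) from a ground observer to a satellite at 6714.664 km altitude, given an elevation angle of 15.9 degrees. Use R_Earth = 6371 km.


h = 6714.664 km, el = 15.9 deg
d = -R_E*sin(el) + sqrt((R_E*sin(el))^2 + 2*R_E*h + h^2)
d = -6371.0000*sin(0.2775074) + sqrt((6371.0000*0.2739592)^2 + 2*6371.0000*6714.664 + 6714.664^2)
d = 9817.1039 km

9817.1039 km


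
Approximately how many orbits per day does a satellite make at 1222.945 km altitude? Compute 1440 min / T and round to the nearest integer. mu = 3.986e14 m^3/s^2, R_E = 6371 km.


r = 7.593945e+06 m
T = 2*pi*sqrt(r^3/mu) = 6585.8585 s = 109.7643 min
revs/day = 1440 / 109.7643 = 13.1190
Rounded: 13 revolutions per day

13 revolutions per day


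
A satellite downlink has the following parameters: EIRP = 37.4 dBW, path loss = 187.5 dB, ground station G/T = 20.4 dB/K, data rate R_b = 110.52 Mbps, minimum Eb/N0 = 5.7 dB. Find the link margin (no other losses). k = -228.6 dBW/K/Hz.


C/N0 = EIRP - FSPL + G/T - k = 37.4 - 187.5 + 20.4 - (-228.6)
C/N0 = 98.9000 dB-Hz
R_b = 110.52 Mbps = 1.1052e+08 bps -> 10*log10(R_b) = 80.4344 dB-Hz
Eb/N0 = C/N0 - 10*log10(R_b) = 98.9000 - 80.4344 = 18.4656 dB
Margin = Eb/N0 - Eb/N0_req = 18.4656 - 5.7 = 12.7656 dB (link closes)

12.7656 dB


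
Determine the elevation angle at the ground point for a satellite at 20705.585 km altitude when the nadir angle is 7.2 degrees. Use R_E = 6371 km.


r = R_E + alt = 27076.5850 km
Law of sines in the satellite / Earth-center / ground-point triangle:
  sin(nadir)/R_E = sin(90 + el)/r  =>  cos(el) = (r/R_E)*sin(nadir)
cos(el) = (27076.5850 / 6371.0000) * sin(7.2 deg) = 0.532663
el = arccos(0.532663) = 57.8144 deg
(Earth-central angle = 90 - nadir - el = 24.9856 deg)

57.8144 degrees


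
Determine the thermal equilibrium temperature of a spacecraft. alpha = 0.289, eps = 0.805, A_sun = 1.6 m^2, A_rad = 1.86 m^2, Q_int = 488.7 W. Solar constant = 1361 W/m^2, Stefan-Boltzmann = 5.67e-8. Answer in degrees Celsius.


Numerator = alpha*S*A_sun + Q_int = 0.289*1361*1.6 + 488.7 = 1118.0264 W
Denominator = eps*sigma*A_rad = 0.805*5.67e-8*1.86 = 8.489691e-08 W/K^4
T^4 = 1.3169224e+10 K^4
T = 338.7584 K = 65.6084 C

65.6084 degrees Celsius


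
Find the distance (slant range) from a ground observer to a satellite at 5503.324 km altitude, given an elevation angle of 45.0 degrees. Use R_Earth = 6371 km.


h = 5503.324 km, el = 45.0 deg
d = -R_E*sin(el) + sqrt((R_E*sin(el))^2 + 2*R_E*h + h^2)
d = -6371.0000*sin(0.7853982) + sqrt((6371.0000*0.7071068)^2 + 2*6371.0000*5503.324 + 5503.324^2)
d = 6481.5940 km

6481.5940 km


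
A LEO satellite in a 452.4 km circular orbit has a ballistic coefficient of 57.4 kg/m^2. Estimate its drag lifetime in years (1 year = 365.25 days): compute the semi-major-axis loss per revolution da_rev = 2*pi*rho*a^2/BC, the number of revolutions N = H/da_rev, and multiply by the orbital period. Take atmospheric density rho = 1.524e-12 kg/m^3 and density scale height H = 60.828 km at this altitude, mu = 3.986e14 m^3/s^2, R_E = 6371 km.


a = R_E + alt = 6823.4000 km = 6.8234e+06 m
da_rev = 2*pi*rho*a^2/BC = 2*pi*1.524e-12*(6.8234e+06)^2/57.4 = 7.767023 m per revolution
N = H/da_rev = 60828.0000 m / 7.767023 m = 7831.5718 revolutions
P = 2*pi*sqrt(a^3/mu) = 5609.3491 s
lifetime = N*P = 7831.5718 * 5609.3491 = 4.393002e+07 s = 508.4493 days
years = 508.4493 / 365.25 = 1.3921 years

1.3921 years


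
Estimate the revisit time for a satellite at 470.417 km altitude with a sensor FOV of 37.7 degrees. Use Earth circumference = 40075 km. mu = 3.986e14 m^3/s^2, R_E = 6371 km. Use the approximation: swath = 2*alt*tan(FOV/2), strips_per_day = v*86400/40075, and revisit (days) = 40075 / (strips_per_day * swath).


swath = 2*470.417*tan(0.3289946) = 321.2025 km
v = sqrt(mu/r) = 7633.0062 m/s = 7.6330 km/s
strips/day = v*86400/40075 = 7.6330*86400/40075 = 16.4564
coverage/day = strips * swath = 16.4564 * 321.2025 = 5285.8485 km
revisit = 40075 / 5285.8485 = 7.5816 days

7.5816 days


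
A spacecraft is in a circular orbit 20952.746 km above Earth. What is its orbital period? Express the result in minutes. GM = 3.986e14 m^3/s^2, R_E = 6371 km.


r = 27323.7460 km = 2.7323746e+07 m
T = 2*pi*sqrt(r^3/mu) = 2*pi*sqrt(2.0399556e+22 / 3.986e14)
T = 44949.1600 s = 749.1527 min

749.1527 minutes


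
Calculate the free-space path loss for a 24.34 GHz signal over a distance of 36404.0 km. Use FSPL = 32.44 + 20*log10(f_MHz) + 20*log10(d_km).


f = 24.34 GHz = 24340.0000 MHz
d = 36404.0 km
FSPL = 32.44 + 20*log10(24340.0000) + 20*log10(36404.0)
FSPL = 32.44 + 87.7264 + 91.2230
FSPL = 211.3894 dB

211.3894 dB


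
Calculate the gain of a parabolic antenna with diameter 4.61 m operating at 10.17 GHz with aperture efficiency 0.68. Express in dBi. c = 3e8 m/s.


lambda = c/f = 3e8 / 1.017e+10 = 0.02949853 m
G = eta*(pi*D/lambda)^2 = 0.68*(pi*4.61/0.02949853)^2
G = 163911.6814 (linear)
G = 10*log10(163911.6814) = 52.1461 dBi

52.1461 dBi


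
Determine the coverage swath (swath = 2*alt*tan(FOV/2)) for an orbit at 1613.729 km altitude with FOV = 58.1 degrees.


FOV = 58.1 deg = 1.0140 rad
swath = 2 * alt * tan(FOV/2) = 2 * 1613.729 * tan(0.5070181)
swath = 2 * 1613.729 * 0.5554504
swath = 1792.6928 km

1792.6928 km


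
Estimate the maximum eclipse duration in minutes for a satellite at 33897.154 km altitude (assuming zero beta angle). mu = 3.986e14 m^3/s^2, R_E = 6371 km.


r = 40268.1540 km
T = 1340.3016 min
Eclipse fraction = arcsin(R_E/r)/pi = arcsin(6371.0000/40268.1540)/pi
= arcsin(0.1582144)/pi = 0.0505737
Eclipse duration = 0.0505737 * 1340.3016 = 67.7840 min

67.7840 minutes


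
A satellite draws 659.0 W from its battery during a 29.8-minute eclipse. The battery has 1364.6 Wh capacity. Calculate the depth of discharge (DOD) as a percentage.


E_used = P * t / 60 = 659.0 * 29.8 / 60 = 327.3033 Wh
DOD = E_used / E_total * 100 = 327.3033 / 1364.6 * 100
DOD = 23.9853 %

23.9853 %


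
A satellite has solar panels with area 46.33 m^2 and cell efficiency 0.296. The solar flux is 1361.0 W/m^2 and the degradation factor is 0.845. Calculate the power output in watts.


P = area * eta * S * degradation
P = 46.33 * 0.296 * 1361.0 * 0.845
P = 15771.3491 W

15771.3491 W


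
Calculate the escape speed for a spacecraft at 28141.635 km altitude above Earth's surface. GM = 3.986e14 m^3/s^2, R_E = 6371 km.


r = 6371.0 + 28141.635 = 34512.6350 km = 3.4512635e+07 m
v_esc = sqrt(2*mu/r) = sqrt(2*3.986e14 / 3.4512635e+07)
v_esc = 4806.1197 m/s = 4.8061 km/s

4.8061 km/s


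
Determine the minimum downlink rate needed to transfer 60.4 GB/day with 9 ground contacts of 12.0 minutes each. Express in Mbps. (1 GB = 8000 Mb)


total contact time = 9 * 12.0 * 60 = 6480.0000 s
data = 60.4 GB = 483200.0000 Mb
rate = 483200.0000 / 6480.0000 = 74.5679 Mbps

74.5679 Mbps


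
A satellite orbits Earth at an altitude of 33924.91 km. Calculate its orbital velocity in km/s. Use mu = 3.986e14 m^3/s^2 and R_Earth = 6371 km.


r = R_E + alt = 6371.0 + 33924.91 = 40295.9100 km = 4.029591e+07 m
v = sqrt(mu/r) = sqrt(3.986e14 / 4.029591e+07) = 3145.1268 m/s = 3.1451 km/s

3.1451 km/s


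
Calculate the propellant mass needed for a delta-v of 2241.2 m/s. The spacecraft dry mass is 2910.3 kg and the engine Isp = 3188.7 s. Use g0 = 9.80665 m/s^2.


ve = Isp * g0 = 3188.7 * 9.80665 = 31270.464855 m/s
mass ratio = exp(dv/ve) = exp(2241.2/31270.464855) = 1.07430234
m_prop = m_dry * (mr - 1) = 2910.3 * (1.07430234 - 1)
m_prop = 216.2421 kg

216.2421 kg


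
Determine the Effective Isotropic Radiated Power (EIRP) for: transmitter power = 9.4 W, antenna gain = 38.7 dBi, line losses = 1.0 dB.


Pt = 9.4 W = 9.7313 dBW
EIRP = Pt_dBW + Gt - losses = 9.7313 + 38.7 - 1.0 = 47.4313 dBW

47.4313 dBW


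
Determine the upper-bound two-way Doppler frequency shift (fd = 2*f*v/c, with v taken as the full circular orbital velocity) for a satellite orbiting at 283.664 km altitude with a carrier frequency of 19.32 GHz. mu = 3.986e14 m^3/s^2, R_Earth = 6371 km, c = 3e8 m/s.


r = 6.654664e+06 m
v = sqrt(mu/r) = 7739.3695 m/s (worst-case radial velocity)
f = 19.32 GHz = 1.932e+10 Hz
fd = 2*f*v/c = 2*1.932e+10*7739.3695/3.0e+08
fd = 996830.7901 Hz

996830.7901 Hz


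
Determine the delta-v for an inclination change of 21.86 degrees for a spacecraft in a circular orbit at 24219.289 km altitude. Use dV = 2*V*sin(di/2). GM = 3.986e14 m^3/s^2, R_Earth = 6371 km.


r = 30590.2890 km = 3.0590289e+07 m
V = sqrt(mu/r) = 3609.7478 m/s
di = 21.86 deg = 0.381529 rad
dV = 2*V*sin(di/2) = 2*3609.7478*sin(0.1907645)
dV = 1368.8854 m/s = 1.3689 km/s

1.3689 km/s


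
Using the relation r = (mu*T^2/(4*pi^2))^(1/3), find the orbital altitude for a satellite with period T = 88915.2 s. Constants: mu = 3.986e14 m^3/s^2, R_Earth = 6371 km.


T = 88915.2 s
r = (mu*T^2/(4*pi^2))^(1/3) = (3.986e14 * 88915.2^2 / (4*pi^2))^(1/3)
r = 4.3056943e+07 m = 43056.9430 km
alt = r - R_E = 43056.9430 - 6371 = 36685.9430 km

36685.9430 km


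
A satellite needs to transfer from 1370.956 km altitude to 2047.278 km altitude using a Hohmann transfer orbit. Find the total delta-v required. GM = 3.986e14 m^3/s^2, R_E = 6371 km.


r1 = 7741.9560 km = 7.741956e+06 m
r2 = 8418.2780 km = 8.418278e+06 m
dv1 = sqrt(mu/r1)*(sqrt(2*r2/(r1+r2)) - 1) = 148.6089 m/s
dv2 = sqrt(mu/r2)*(1 - sqrt(2*r1/(r1+r2))) = 145.5291 m/s
total dv = |dv1| + |dv2| = 148.6089 + 145.5291 = 294.1380 m/s = 0.294138 km/s

0.2941 km/s


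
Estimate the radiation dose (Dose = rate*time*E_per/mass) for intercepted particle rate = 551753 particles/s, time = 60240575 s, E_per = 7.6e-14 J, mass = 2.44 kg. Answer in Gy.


Total energy deposited = rate * time * E_per
  = 551753 * 60240575 * 7.6e-14 = 2.5261 J
Dose = E_total / mass = 2.5261 / 2.44
Dose = 1.0353 Gy

1.0353 Gy


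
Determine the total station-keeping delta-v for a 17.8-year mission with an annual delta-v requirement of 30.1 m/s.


dV = rate * years = 30.1 * 17.8
dV = 535.7800 m/s

535.7800 m/s


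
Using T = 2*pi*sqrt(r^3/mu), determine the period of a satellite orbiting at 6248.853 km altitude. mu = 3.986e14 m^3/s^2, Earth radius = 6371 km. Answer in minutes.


r = 12619.8530 km = 1.2619853e+07 m
T = 2*pi*sqrt(r^3/mu) = 2*pi*sqrt(2.0098465e+21 / 3.986e14)
T = 14108.8841 s = 235.1481 min

235.1481 minutes


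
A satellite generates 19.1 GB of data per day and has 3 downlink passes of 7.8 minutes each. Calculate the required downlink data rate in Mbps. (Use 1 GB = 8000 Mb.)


total contact time = 3 * 7.8 * 60 = 1404.0000 s
data = 19.1 GB = 152800.0000 Mb
rate = 152800.0000 / 1404.0000 = 108.8319 Mbps

108.8319 Mbps


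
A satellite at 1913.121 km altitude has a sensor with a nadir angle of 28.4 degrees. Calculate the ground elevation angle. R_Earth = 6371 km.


r = R_E + alt = 8284.1210 km
Law of sines in the satellite / Earth-center / ground-point triangle:
  sin(nadir)/R_E = sin(90 + el)/r  =>  cos(el) = (r/R_E)*sin(nadir)
cos(el) = (8284.1210 / 6371.0000) * sin(28.4 deg) = 0.6184474
el = arccos(0.6184474) = 51.7972 deg
(Earth-central angle = 90 - nadir - el = 9.8028 deg)

51.7972 degrees


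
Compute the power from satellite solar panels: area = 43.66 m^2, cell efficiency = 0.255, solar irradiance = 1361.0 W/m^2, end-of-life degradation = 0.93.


P = area * eta * S * degradation
P = 43.66 * 0.255 * 1361.0 * 0.93
P = 14091.7518 W

14091.7518 W


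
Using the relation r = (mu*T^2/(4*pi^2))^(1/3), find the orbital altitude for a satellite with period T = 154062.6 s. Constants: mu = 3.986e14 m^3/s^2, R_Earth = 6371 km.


T = 154062.6 s
r = (mu*T^2/(4*pi^2))^(1/3) = (3.986e14 * 154062.6^2 / (4*pi^2))^(1/3)
r = 6.2114167e+07 m = 62114.1673 km
alt = r - R_E = 62114.1673 - 6371 = 55743.1673 km

55743.1673 km


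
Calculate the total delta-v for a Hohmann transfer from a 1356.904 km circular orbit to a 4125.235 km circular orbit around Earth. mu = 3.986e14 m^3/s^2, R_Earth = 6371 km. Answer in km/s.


r1 = 7727.9040 km = 7.727904e+06 m
r2 = 10496.2350 km = 1.0496235e+07 m
dv1 = sqrt(mu/r1)*(sqrt(2*r2/(r1+r2)) - 1) = 526.2030 m/s
dv2 = sqrt(mu/r2)*(1 - sqrt(2*r1/(r1+r2))) = 487.3190 m/s
total dv = |dv1| + |dv2| = 526.2030 + 487.3190 = 1013.5220 m/s = 1.0135 km/s

1.0135 km/s


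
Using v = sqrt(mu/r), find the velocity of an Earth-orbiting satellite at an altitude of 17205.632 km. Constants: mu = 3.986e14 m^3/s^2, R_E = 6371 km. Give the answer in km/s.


r = R_E + alt = 6371.0 + 17205.632 = 23576.6320 km = 2.3576632e+07 m
v = sqrt(mu/r) = sqrt(3.986e14 / 2.3576632e+07) = 4111.7601 m/s = 4.1118 km/s

4.1118 km/s


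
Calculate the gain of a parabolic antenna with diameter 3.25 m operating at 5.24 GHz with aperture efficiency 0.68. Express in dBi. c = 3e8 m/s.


lambda = c/f = 3e8 / 5.24e+09 = 0.05725191 m
G = eta*(pi*D/lambda)^2 = 0.68*(pi*3.25/0.05725191)^2
G = 21626.9584 (linear)
G = 10*log10(21626.9584) = 43.3500 dBi

43.3500 dBi


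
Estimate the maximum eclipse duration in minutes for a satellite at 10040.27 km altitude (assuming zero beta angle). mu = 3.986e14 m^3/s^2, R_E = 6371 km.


r = 16411.2700 km
T = 348.7171 min
Eclipse fraction = arcsin(R_E/r)/pi = arcsin(6371.0000/16411.2700)/pi
= arcsin(0.3882088)/pi = 0.1269061
Eclipse duration = 0.1269061 * 348.7171 = 44.2543 min

44.2543 minutes


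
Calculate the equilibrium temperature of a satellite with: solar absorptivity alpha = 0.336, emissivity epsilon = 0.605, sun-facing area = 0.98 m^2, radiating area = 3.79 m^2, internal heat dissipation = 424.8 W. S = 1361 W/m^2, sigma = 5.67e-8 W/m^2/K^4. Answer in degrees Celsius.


Numerator = alpha*S*A_sun + Q_int = 0.336*1361*0.98 + 424.8 = 872.9501 W
Denominator = eps*sigma*A_rad = 0.605*5.67e-8*3.79 = 1.3001026e-07 W/K^4
T^4 = 6.7144704e+09 K^4
T = 286.2549 K = 13.1049 C

13.1049 degrees Celsius


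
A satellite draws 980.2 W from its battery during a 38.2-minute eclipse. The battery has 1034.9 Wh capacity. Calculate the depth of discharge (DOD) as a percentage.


E_used = P * t / 60 = 980.2 * 38.2 / 60 = 624.0607 Wh
DOD = E_used / E_total * 100 = 624.0607 / 1034.9 * 100
DOD = 60.3015 %

60.3015 %


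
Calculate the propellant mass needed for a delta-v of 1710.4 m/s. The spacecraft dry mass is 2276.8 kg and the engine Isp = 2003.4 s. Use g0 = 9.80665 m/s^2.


ve = Isp * g0 = 2003.4 * 9.80665 = 19646.642610 m/s
mass ratio = exp(dv/ve) = exp(1710.4/19646.642610) = 1.09096010
m_prop = m_dry * (mr - 1) = 2276.8 * (1.09096010 - 1)
m_prop = 207.0979 kg

207.0979 kg


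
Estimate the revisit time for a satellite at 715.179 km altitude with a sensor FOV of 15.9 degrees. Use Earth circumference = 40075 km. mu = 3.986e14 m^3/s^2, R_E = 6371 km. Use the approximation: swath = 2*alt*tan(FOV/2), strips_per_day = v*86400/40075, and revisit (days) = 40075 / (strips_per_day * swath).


swath = 2*715.179*tan(0.1387537) = 199.7510 km
v = sqrt(mu/r) = 7500.0229 m/s = 7.5000 km/s
strips/day = v*86400/40075 = 7.5000*86400/40075 = 16.1697
coverage/day = strips * swath = 16.1697 * 199.7510 = 3229.9197 km
revisit = 40075 / 3229.9197 = 12.4074 days

12.4074 days


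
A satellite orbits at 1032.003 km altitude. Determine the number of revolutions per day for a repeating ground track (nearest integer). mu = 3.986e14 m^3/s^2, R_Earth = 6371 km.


r = 7.403003e+06 m
T = 2*pi*sqrt(r^3/mu) = 6339.0344 s = 105.6506 min
revs/day = 1440 / 105.6506 = 13.6298
Rounded: 14 revolutions per day

14 revolutions per day


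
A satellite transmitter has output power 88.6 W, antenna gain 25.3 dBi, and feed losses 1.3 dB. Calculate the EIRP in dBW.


Pt = 88.6 W = 19.4743 dBW
EIRP = Pt_dBW + Gt - losses = 19.4743 + 25.3 - 1.3 = 43.4743 dBW

43.4743 dBW


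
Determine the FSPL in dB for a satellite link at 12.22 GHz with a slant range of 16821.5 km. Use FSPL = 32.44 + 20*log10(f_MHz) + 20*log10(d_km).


f = 12.22 GHz = 12220.0000 MHz
d = 16821.5 km
FSPL = 32.44 + 20*log10(12220.0000) + 20*log10(16821.5)
FSPL = 32.44 + 81.7414 + 84.5173
FSPL = 198.6987 dB

198.6987 dB


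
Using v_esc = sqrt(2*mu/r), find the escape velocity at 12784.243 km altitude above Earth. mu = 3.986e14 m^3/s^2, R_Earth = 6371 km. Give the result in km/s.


r = 6371.0 + 12784.243 = 19155.2430 km = 1.9155243e+07 m
v_esc = sqrt(2*mu/r) = sqrt(2*3.986e14 / 1.9155243e+07)
v_esc = 6451.1897 m/s = 6.4512 km/s

6.4512 km/s


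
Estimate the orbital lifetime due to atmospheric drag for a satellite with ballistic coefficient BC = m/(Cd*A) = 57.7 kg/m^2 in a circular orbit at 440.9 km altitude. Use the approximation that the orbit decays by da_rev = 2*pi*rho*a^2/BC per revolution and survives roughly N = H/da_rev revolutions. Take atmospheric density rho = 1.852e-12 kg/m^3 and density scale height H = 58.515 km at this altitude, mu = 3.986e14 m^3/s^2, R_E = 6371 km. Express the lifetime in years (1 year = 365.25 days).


a = R_E + alt = 6811.9000 km = 6.8119e+06 m
da_rev = 2*pi*rho*a^2/BC = 2*pi*1.852e-12*(6.8119e+06)^2/57.7 = 9.357968 m per revolution
N = H/da_rev = 58515.0000 m / 9.357968 m = 6252.9599 revolutions
P = 2*pi*sqrt(a^3/mu) = 5595.1743 s
lifetime = N*P = 6252.9599 * 5595.1743 = 3.49864e+07 s = 404.9352 days
years = 404.9352 / 365.25 = 1.1087 years

1.1087 years


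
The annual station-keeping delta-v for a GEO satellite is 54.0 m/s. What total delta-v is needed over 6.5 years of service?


dV = rate * years = 54.0 * 6.5
dV = 351.0000 m/s

351.0000 m/s


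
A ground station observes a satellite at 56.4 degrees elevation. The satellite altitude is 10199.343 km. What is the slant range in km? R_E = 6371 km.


h = 10199.343 km, el = 56.4 deg
d = -R_E*sin(el) + sqrt((R_E*sin(el))^2 + 2*R_E*h + h^2)
d = -6371.0000*sin(0.9843657) + sqrt((6371.0000*0.8329212)^2 + 2*6371.0000*10199.343 + 10199.343^2)
d = 10884.3823 km

10884.3823 km


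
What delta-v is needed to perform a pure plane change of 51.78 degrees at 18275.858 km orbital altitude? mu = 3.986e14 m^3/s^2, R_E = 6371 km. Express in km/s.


r = 24646.8580 km = 2.4646858e+07 m
V = sqrt(mu/r) = 4021.4981 m/s
di = 51.78 deg = 0.9037315 rad
dV = 2*V*sin(di/2) = 2*4021.4981*sin(0.4518657)
dV = 3511.9323 m/s = 3.5119 km/s

3.5119 km/s


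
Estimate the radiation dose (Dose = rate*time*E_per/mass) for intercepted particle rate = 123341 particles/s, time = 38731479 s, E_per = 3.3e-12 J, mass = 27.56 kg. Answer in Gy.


Total energy deposited = rate * time * E_per
  = 123341 * 38731479 * 3.3e-12 = 15.7647 J
Dose = E_total / mass = 15.7647 / 27.56
Dose = 0.5720135 Gy

0.5720 Gy


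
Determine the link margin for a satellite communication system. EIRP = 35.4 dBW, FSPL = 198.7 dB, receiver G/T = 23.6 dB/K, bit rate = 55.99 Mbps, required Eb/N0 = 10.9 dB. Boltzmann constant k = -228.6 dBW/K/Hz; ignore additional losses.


C/N0 = EIRP - FSPL + G/T - k = 35.4 - 198.7 + 23.6 - (-228.6)
C/N0 = 88.9000 dB-Hz
R_b = 55.99 Mbps = 5.599e+07 bps -> 10*log10(R_b) = 77.4811 dB-Hz
Eb/N0 = C/N0 - 10*log10(R_b) = 88.9000 - 77.4811 = 11.4189 dB
Margin = Eb/N0 - Eb/N0_req = 11.4189 - 10.9 = 0.5188953 dB (link closes)

0.5189 dB


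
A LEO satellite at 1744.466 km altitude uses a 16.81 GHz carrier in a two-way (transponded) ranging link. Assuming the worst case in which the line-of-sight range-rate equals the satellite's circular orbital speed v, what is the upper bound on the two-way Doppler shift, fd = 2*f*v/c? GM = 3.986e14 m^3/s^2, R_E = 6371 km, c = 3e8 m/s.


r = 8.115466e+06 m
v = sqrt(mu/r) = 7008.2876 m/s (worst-case radial velocity)
f = 16.81 GHz = 1.681e+10 Hz
fd = 2*f*v/c = 2*1.681e+10*7008.2876/3.0e+08
fd = 785395.4307 Hz

785395.4307 Hz


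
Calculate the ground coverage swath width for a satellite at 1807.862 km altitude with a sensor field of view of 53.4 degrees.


FOV = 53.4 deg = 0.9320058 rad
swath = 2 * alt * tan(FOV/2) = 2 * 1807.862 * tan(0.4660029)
swath = 2 * 1807.862 * 0.5029476
swath = 1818.5197 km

1818.5197 km


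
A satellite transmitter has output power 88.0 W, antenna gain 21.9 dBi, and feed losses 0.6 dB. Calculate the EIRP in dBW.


Pt = 88.0 W = 19.4448 dBW
EIRP = Pt_dBW + Gt - losses = 19.4448 + 21.9 - 0.6 = 40.7448 dBW

40.7448 dBW


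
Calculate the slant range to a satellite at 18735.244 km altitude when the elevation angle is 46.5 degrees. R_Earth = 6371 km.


h = 18735.244 km, el = 46.5 deg
d = -R_E*sin(el) + sqrt((R_E*sin(el))^2 + 2*R_E*h + h^2)
d = -6371.0000*sin(0.8115781) + sqrt((6371.0000*0.7253744)^2 + 2*6371.0000*18735.244 + 18735.244^2)
d = 20098.8910 km

20098.8910 km


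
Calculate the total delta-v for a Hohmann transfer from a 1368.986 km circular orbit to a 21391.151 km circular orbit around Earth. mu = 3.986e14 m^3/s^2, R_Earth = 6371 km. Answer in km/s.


r1 = 7739.9860 km = 7.739986e+06 m
r2 = 27762.1510 km = 2.7762151e+07 m
dv1 = sqrt(mu/r1)*(sqrt(2*r2/(r1+r2)) - 1) = 1798.2873 m/s
dv2 = sqrt(mu/r2)*(1 - sqrt(2*r1/(r1+r2))) = 1287.0798 m/s
total dv = |dv1| + |dv2| = 1798.2873 + 1287.0798 = 3085.3671 m/s = 3.0854 km/s

3.0854 km/s


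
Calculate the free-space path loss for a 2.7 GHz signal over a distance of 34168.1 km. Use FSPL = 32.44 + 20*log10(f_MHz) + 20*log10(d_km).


f = 2.7 GHz = 2700.0000 MHz
d = 34168.1 km
FSPL = 32.44 + 20*log10(2700.0000) + 20*log10(34168.1)
FSPL = 32.44 + 68.6273 + 90.6724
FSPL = 191.7397 dB

191.7397 dB


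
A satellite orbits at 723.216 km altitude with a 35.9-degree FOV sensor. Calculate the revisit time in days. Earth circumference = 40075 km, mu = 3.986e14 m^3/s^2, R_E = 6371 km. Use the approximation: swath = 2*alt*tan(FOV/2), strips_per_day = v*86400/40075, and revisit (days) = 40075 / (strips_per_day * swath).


swath = 2*723.216*tan(0.3132866) = 468.5791 km
v = sqrt(mu/r) = 7495.7733 m/s = 7.4958 km/s
strips/day = v*86400/40075 = 7.4958*86400/40075 = 16.1606
coverage/day = strips * swath = 16.1606 * 468.5791 = 7572.5055 km
revisit = 40075 / 7572.5055 = 5.2922 days

5.2922 days


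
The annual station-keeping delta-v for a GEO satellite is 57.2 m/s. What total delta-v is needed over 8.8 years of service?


dV = rate * years = 57.2 * 8.8
dV = 503.3600 m/s

503.3600 m/s


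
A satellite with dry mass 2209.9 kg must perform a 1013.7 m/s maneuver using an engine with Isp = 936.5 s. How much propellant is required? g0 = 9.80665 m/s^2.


ve = Isp * g0 = 936.5 * 9.80665 = 9183.927725 m/s
mass ratio = exp(dv/ve) = exp(1013.7/9183.927725) = 1.11669967
m_prop = m_dry * (mr - 1) = 2209.9 * (1.11669967 - 1)
m_prop = 257.8946 kg

257.8946 kg


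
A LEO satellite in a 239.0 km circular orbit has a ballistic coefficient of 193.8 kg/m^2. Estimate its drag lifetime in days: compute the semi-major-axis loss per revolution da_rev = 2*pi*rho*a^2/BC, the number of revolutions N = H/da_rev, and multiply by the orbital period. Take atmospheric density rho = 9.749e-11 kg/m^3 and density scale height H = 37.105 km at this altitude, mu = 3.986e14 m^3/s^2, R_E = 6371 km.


a = R_E + alt = 6610.0000 km = 6.61e+06 m
da_rev = 2*pi*rho*a^2/BC = 2*pi*9.749e-11*(6.61e+06)^2/193.8 = 138.098539 m per revolution
N = H/da_rev = 37105.0000 m / 138.098539 m = 268.6850 revolutions
P = 2*pi*sqrt(a^3/mu) = 5348.2711 s
lifetime = N*P = 268.6850 * 5348.2711 = 1.437e+06 s = 16.6319 days

16.6319 days


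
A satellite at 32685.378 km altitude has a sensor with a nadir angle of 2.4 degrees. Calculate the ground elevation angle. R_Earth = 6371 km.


r = R_E + alt = 39056.3780 km
Law of sines in the satellite / Earth-center / ground-point triangle:
  sin(nadir)/R_E = sin(90 + el)/r  =>  cos(el) = (r/R_E)*sin(nadir)
cos(el) = (39056.3780 / 6371.0000) * sin(2.4 deg) = 0.2567119
el = arccos(0.2567119) = 75.1250 deg
(Earth-central angle = 90 - nadir - el = 12.4750 deg)

75.1250 degrees


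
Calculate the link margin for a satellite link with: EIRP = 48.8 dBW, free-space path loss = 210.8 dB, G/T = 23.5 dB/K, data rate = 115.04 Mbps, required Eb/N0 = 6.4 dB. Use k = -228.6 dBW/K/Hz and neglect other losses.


C/N0 = EIRP - FSPL + G/T - k = 48.8 - 210.8 + 23.5 - (-228.6)
C/N0 = 90.1000 dB-Hz
R_b = 115.04 Mbps = 1.1504e+08 bps -> 10*log10(R_b) = 80.6085 dB-Hz
Eb/N0 = C/N0 - 10*log10(R_b) = 90.1000 - 80.6085 = 9.4915 dB
Margin = Eb/N0 - Eb/N0_req = 9.4915 - 6.4 = 3.0915 dB (link closes)

3.0915 dB
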